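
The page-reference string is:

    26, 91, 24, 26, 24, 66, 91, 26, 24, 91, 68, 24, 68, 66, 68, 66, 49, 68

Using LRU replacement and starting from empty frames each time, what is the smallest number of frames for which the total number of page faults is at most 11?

f=1: 18 faults
f=2: 14 faults
f=3: 10 faults
f=4: 7 faults
f=5: 6 faults
f=6: 6 faults
Smallest f with faults ≤ 11 is 3.

3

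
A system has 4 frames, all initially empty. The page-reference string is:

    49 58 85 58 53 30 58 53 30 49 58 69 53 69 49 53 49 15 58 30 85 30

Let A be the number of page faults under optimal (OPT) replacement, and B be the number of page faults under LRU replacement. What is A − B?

-3

Under OPT: F F F . F F . . . . . F . . . . . F . F F . → 9 faults.
Under LRU: F F F . F F . . . F . F F . . . . F F F F . → 12 faults.
A − B = 9 − 12 = -3.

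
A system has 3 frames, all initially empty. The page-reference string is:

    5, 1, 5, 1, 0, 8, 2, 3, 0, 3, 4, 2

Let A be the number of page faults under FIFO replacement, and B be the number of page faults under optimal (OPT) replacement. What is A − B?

Under FIFO: F F . . F F F F F . F F → 9 faults.
Under OPT: F F . . F F F F . . F . → 7 faults.
A − B = 9 − 7 = 2.

2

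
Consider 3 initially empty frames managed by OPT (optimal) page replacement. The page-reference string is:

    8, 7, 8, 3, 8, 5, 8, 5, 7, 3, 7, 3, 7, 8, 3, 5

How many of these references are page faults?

6

8 -> fault, frames [8]
7 -> fault, frames [8, 7]
8 -> hit
3 -> fault, frames [8, 7, 3]
8 -> hit
5 -> fault, evict 3, frames [8, 7, 5]
8 -> hit
5 -> hit
7 -> hit
3 -> fault, evict 5, frames [8, 7, 3]
7 -> hit
3 -> hit
7 -> hit
8 -> hit
3 -> hit
5 -> fault, evict 3, frames [8, 7, 5]
Page faults: 6.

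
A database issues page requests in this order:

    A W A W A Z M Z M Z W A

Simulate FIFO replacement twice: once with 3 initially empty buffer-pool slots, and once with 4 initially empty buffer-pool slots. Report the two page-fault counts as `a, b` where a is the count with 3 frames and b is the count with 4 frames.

5, 4

3 frames: F F . . . F F . . . . F → 5 faults.
4 frames: F F . . . F F . . . . . → 4 faults.
4 < 5: adding a frame reduced faults, as is typical.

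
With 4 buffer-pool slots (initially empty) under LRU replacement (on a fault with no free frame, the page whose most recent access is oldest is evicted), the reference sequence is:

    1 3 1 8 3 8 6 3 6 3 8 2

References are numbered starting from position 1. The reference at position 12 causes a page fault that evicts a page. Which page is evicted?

pos 1: 1 -> fault, frames (1)
pos 2: 3 -> fault, frames (1 3)
pos 3: 1 -> hit
pos 4: 8 -> fault, frames (3 1 8)
pos 5: 3 -> hit
pos 6: 8 -> hit
pos 7: 6 -> fault, frames (1 3 8 6)
pos 8: 3 -> hit
pos 9: 6 -> hit
pos 10: 3 -> hit
pos 11: 8 -> hit
pos 12: 2 -> fault, evict 1, frames (6 3 8 2)
At position 12, page 1 is evicted.

1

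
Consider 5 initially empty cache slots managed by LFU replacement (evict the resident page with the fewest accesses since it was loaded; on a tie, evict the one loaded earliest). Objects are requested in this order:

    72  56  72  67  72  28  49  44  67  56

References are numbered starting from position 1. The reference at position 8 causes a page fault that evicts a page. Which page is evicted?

pos 1: 72 -> miss, frames {72}
pos 2: 56 -> miss, frames {72,56}
pos 3: 72 -> hit
pos 4: 67 -> miss, frames {72,56,67}
pos 5: 72 -> hit
pos 6: 28 -> miss, frames {72,56,67,28}
pos 7: 49 -> miss, frames {72,56,67,28,49}
pos 8: 44 -> miss, evict 56, frames {72,67,28,49,44}
At position 8, page 56 is evicted.

56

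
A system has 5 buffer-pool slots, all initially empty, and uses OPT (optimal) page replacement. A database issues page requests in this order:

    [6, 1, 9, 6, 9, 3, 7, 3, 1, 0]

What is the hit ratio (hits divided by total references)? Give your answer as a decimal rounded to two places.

6 -> miss, frames (6)
1 -> miss, frames (6 1)
9 -> miss, frames (6 1 9)
6 -> hit
9 -> hit
3 -> miss, frames (6 1 9 3)
7 -> miss, frames (6 1 9 3 7)
3 -> hit
1 -> hit
0 -> miss, evict 7, frames (6 1 9 3 0)
Hits: 4 of 10 references → 4/10 = 0.4000.

0.40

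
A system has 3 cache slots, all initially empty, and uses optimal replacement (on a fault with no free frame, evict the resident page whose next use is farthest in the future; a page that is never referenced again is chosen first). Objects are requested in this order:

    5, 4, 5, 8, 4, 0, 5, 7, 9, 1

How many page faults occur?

7

5: miss, frames (5)
4: miss, frames (5 4)
5: hit
8: miss, frames (5 4 8)
4: hit
0: miss, evict 8, frames (5 4 0)
5: hit
7: miss, evict 0, frames (5 4 7)
9: miss, evict 7, frames (5 4 9)
1: miss, evict 9, frames (5 4 1)
Page faults: 7.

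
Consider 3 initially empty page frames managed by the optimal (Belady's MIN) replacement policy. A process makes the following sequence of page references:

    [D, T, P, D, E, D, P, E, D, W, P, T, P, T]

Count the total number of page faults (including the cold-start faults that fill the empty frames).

D: miss, frames {D}
T: miss, frames {D,T}
P: miss, frames {D,T,P}
D: hit
E: miss, evict T, frames {D,P,E}
D: hit
P: hit
E: hit
D: hit
W: miss, evict E, frames {D,P,W}
P: hit
T: miss, evict W, frames {D,P,T}
P: hit
T: hit
Page faults: 6.

6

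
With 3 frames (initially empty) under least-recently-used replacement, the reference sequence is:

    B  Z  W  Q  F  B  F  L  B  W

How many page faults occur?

B → fault, frames [B]
Z → fault, frames [B, Z]
W → fault, frames [B, Z, W]
Q → fault, evict B, frames [Z, W, Q]
F → fault, evict Z, frames [W, Q, F]
B → fault, evict W, frames [Q, F, B]
F → hit
L → fault, evict Q, frames [B, F, L]
B → hit
W → fault, evict F, frames [L, B, W]
Page faults: 8.

8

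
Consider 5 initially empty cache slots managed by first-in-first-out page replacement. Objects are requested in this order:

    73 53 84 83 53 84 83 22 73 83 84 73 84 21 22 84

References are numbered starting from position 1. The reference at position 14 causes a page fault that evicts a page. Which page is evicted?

pos 1: 73 -> miss, frames (73)
pos 2: 53 -> miss, frames (73 53)
pos 3: 84 -> miss, frames (73 53 84)
pos 4: 83 -> miss, frames (73 53 84 83)
pos 5: 53 -> hit
pos 6: 84 -> hit
pos 7: 83 -> hit
pos 8: 22 -> miss, frames (73 53 84 83 22)
pos 9: 73 -> hit
pos 10: 83 -> hit
pos 11: 84 -> hit
pos 12: 73 -> hit
pos 13: 84 -> hit
pos 14: 21 -> miss, evict 73, frames (53 84 83 22 21)
At position 14, page 73 is evicted.

73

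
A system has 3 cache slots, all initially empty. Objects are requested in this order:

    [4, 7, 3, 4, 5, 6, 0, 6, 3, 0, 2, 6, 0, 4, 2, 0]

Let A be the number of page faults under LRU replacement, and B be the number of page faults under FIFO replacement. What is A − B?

-1

Under LRU: F F F . F F F . F . F F . F F . → 11 faults.
Under FIFO: F F F . F F F . F . F F F F F . → 12 faults.
A − B = 11 − 12 = -1.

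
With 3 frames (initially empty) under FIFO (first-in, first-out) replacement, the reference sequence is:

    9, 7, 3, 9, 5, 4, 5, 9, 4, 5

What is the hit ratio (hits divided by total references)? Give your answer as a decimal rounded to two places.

9 -> miss, frames [9]
7 -> miss, frames [9, 7]
3 -> miss, frames [9, 7, 3]
9 -> hit
5 -> miss, evict 9, frames [7, 3, 5]
4 -> miss, evict 7, frames [3, 5, 4]
5 -> hit
9 -> miss, evict 3, frames [5, 4, 9]
4 -> hit
5 -> hit
Hits: 4 of 10 references → 4/10 = 0.4000.

0.40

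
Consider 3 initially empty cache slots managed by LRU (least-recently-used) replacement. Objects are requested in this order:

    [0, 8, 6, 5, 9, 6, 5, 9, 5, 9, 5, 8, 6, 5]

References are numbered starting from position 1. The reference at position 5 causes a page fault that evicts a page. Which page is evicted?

pos 1: 0 -> miss, frames (0)
pos 2: 8 -> miss, frames (0 8)
pos 3: 6 -> miss, frames (0 8 6)
pos 4: 5 -> miss, evict 0, frames (8 6 5)
pos 5: 9 -> miss, evict 8, frames (6 5 9)
At position 5, page 8 is evicted.

8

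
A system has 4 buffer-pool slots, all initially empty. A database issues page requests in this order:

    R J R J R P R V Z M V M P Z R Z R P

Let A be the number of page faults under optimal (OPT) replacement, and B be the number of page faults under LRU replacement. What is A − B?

-1

Under OPT: F F . . . F . F F F . . . . F . . . → 7 faults.
Under LRU: F F . . . F . F F F . . F . F . . . → 8 faults.
A − B = 7 − 8 = -1.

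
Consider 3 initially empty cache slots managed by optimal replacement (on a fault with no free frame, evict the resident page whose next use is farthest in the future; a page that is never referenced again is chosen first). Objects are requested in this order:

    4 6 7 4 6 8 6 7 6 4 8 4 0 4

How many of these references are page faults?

6

4 -> fault, frames (4)
6 -> fault, frames (4 6)
7 -> fault, frames (4 6 7)
4 -> hit
6 -> hit
8 -> fault, evict 4, frames (6 7 8)
6 -> hit
7 -> hit
6 -> hit
4 -> fault, evict 7, frames (6 8 4)
8 -> hit
4 -> hit
0 -> fault, evict 8, frames (6 4 0)
4 -> hit
Page faults: 6.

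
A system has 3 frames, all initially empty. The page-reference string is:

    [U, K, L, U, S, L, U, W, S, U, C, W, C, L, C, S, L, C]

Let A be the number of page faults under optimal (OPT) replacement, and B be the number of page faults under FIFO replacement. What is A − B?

-2

Under OPT: F F F . F . . F . . F . . F . . . . → 7 faults.
Under FIFO: F F F . F . F F . . F . . F . F . . → 9 faults.
A − B = 7 − 9 = -2.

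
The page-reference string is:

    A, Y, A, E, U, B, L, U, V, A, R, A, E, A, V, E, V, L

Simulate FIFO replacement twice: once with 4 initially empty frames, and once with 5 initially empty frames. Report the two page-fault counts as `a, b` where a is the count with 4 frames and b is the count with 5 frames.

11, 10

4 frames: F F . F F F F . F F F . F . . . . F → 11 faults.
5 frames: F F . F F F F . F F F . F . . . . . → 10 faults.
10 < 11: adding a frame reduced faults, as is typical.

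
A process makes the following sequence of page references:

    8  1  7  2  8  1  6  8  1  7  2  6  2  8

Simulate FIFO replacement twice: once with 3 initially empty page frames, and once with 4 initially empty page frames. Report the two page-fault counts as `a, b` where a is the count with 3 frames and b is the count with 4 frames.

3 frames: F F F F F F F . . F F . . F → 10 faults.
4 frames: F F F F . . F F F F F F . F → 11 faults.
11 > 10: adding a frame increased faults — Belady's anomaly.

10, 11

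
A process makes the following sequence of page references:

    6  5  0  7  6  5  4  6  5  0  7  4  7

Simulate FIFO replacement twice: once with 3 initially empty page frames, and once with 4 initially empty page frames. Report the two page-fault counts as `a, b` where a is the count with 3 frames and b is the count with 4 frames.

9, 10

3 frames: F F F F F F F . . F F . . → 9 faults.
4 frames: F F F F . . F F F F F F . → 10 faults.
10 > 9: adding a frame increased faults — Belady's anomaly.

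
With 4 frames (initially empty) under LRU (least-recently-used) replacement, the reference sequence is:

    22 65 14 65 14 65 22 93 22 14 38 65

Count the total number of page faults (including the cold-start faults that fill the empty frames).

22 -> fault, frames {22}
65 -> fault, frames {22,65}
14 -> fault, frames {22,65,14}
65 -> hit
14 -> hit
65 -> hit
22 -> hit
93 -> fault, frames {14,65,22,93}
22 -> hit
14 -> hit
38 -> fault, evict 65, frames {93,22,14,38}
65 -> fault, evict 93, frames {22,14,38,65}
Page faults: 6.

6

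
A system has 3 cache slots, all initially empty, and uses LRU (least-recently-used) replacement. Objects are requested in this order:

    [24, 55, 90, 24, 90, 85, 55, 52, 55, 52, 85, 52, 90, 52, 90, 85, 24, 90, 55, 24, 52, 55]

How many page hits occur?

24 -> miss, frames (24)
55 -> miss, frames (24 55)
90 -> miss, frames (24 55 90)
24 -> hit
90 -> hit
85 -> miss, evict 55, frames (24 90 85)
55 -> miss, evict 24, frames (90 85 55)
52 -> miss, evict 90, frames (85 55 52)
55 -> hit
52 -> hit
85 -> hit
52 -> hit
90 -> miss, evict 55, frames (85 52 90)
52 -> hit
90 -> hit
85 -> hit
24 -> miss, evict 52, frames (90 85 24)
90 -> hit
55 -> miss, evict 85, frames (24 90 55)
24 -> hit
52 -> miss, evict 90, frames (55 24 52)
55 -> hit
Hits: 12.

12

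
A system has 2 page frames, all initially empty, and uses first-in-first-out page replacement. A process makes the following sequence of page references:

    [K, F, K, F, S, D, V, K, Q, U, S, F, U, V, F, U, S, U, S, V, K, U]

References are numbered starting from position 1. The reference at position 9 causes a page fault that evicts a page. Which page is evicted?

pos 1: K -> fault, frames {K}
pos 2: F -> fault, frames {K,F}
pos 3: K -> hit
pos 4: F -> hit
pos 5: S -> fault, evict K, frames {F,S}
pos 6: D -> fault, evict F, frames {S,D}
pos 7: V -> fault, evict S, frames {D,V}
pos 8: K -> fault, evict D, frames {V,K}
pos 9: Q -> fault, evict V, frames {K,Q}
At position 9, page V is evicted.

V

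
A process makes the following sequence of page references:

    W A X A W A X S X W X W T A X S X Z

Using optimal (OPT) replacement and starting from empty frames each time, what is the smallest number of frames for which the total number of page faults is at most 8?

3

f=1: 18 faults
f=2: 11 faults
f=3: 7 faults
f=4: 6 faults
f=5: 6 faults
f=6: 6 faults
Smallest f with faults ≤ 8 is 3.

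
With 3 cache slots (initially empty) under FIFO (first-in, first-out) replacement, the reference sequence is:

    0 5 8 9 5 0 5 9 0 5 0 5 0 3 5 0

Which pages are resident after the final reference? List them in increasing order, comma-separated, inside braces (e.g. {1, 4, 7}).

{0, 3, 5}

0 → fault, frames (0)
5 → fault, frames (0 5)
8 → fault, frames (0 5 8)
9 → fault, evict 0, frames (5 8 9)
5 → hit
0 → fault, evict 5, frames (8 9 0)
5 → fault, evict 8, frames (9 0 5)
9 → hit
0 → hit
5 → hit
0 → hit
5 → hit
0 → hit
3 → fault, evict 9, frames (0 5 3)
5 → hit
0 → hit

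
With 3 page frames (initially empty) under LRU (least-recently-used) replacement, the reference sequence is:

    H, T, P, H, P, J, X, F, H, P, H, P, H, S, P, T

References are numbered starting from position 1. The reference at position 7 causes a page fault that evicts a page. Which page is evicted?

pos 1: H: miss, frames {H}
pos 2: T: miss, frames {H,T}
pos 3: P: miss, frames {H,T,P}
pos 4: H: hit
pos 5: P: hit
pos 6: J: miss, evict T, frames {H,P,J}
pos 7: X: miss, evict H, frames {P,J,X}
At position 7, page H is evicted.

H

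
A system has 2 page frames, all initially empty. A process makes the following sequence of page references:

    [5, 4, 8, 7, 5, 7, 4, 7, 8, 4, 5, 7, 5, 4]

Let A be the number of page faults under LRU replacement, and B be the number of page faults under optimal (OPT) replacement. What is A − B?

2

Under LRU: F F F F F . F . F F F F . F → 11 faults.
Under OPT: F F F F . . F . F . F F . F → 9 faults.
A − B = 11 − 9 = 2.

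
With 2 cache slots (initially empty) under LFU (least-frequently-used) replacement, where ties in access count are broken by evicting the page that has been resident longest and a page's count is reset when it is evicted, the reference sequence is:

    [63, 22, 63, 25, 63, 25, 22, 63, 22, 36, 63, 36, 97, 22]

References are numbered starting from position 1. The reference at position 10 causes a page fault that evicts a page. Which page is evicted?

22

pos 1: 63: miss, frames [63]
pos 2: 22: miss, frames [63, 22]
pos 3: 63: hit
pos 4: 25: miss, evict 22, frames [63, 25]
pos 5: 63: hit
pos 6: 25: hit
pos 7: 22: miss, evict 25, frames [63, 22]
pos 8: 63: hit
pos 9: 22: hit
pos 10: 36: miss, evict 22, frames [63, 36]
At position 10, page 22 is evicted.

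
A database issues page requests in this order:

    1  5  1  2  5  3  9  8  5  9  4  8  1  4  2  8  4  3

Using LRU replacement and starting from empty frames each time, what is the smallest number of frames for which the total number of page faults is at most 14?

f=1: 18 faults
f=2: 17 faults
f=3: 13 faults
f=4: 10 faults
f=5: 10 faults
f=6: 10 faults
f=7: 7 faults
Smallest f with faults ≤ 14 is 3.

3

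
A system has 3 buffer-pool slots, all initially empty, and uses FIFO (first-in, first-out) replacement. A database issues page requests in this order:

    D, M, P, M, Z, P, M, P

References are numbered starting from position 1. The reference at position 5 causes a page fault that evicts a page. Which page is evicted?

pos 1: D -> fault, frames [D]
pos 2: M -> fault, frames [D, M]
pos 3: P -> fault, frames [D, M, P]
pos 4: M -> hit
pos 5: Z -> fault, evict D, frames [M, P, Z]
At position 5, page D is evicted.

D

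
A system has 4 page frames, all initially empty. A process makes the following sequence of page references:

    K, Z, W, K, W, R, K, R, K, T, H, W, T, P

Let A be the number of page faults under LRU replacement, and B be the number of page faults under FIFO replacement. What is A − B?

Under LRU: F F F . . F . . . F F F . F → 8 faults.
Under FIFO: F F F . . F . . . F F . . F → 7 faults.
A − B = 8 − 7 = 1.

1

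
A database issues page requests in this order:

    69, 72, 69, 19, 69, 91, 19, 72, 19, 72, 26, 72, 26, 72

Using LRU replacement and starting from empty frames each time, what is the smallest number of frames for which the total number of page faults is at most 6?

f=1: 14 faults
f=2: 7 faults
f=3: 6 faults
f=4: 5 faults
f=5: 5 faults
Smallest f with faults ≤ 6 is 3.

3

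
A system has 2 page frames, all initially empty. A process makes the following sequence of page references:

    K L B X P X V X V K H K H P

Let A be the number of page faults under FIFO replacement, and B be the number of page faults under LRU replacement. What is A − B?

1

Under FIFO: F F F F F . F F . F F . . F → 10 faults.
Under LRU: F F F F F . F . . F F . . F → 9 faults.
A − B = 10 − 9 = 1.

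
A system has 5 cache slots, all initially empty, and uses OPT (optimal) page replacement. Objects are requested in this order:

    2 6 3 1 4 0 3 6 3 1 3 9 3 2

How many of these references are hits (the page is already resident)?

2 → miss, frames [2]
6 → miss, frames [2, 6]
3 → miss, frames [2, 6, 3]
1 → miss, frames [2, 6, 3, 1]
4 → miss, frames [2, 6, 3, 1, 4]
0 → miss, evict 4, frames [2, 6, 3, 1, 0]
3 → hit
6 → hit
3 → hit
1 → hit
3 → hit
9 → miss, evict 0, frames [2, 6, 3, 1, 9]
3 → hit
2 → hit
Hits: 7.

7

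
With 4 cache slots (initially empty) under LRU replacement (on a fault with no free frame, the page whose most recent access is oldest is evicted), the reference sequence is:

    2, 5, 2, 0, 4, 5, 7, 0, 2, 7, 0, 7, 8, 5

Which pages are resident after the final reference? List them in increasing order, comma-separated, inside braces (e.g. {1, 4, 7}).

{0, 5, 7, 8}

2: fault, frames [2]
5: fault, frames [2, 5]
2: hit
0: fault, frames [5, 2, 0]
4: fault, frames [5, 2, 0, 4]
5: hit
7: fault, evict 2, frames [0, 4, 5, 7]
0: hit
2: fault, evict 4, frames [5, 7, 0, 2]
7: hit
0: hit
7: hit
8: fault, evict 5, frames [2, 0, 7, 8]
5: fault, evict 2, frames [0, 7, 8, 5]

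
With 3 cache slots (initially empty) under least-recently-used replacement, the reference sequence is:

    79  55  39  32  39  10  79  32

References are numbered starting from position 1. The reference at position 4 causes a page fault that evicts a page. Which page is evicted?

pos 1: 79: miss, frames [79]
pos 2: 55: miss, frames [79, 55]
pos 3: 39: miss, frames [79, 55, 39]
pos 4: 32: miss, evict 79, frames [55, 39, 32]
At position 4, page 79 is evicted.

79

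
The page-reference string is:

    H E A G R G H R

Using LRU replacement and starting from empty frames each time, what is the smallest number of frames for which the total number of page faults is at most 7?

2

f=1: 8 faults
f=2: 7 faults
f=3: 6 faults
f=4: 6 faults
f=5: 5 faults
Smallest f with faults ≤ 7 is 2.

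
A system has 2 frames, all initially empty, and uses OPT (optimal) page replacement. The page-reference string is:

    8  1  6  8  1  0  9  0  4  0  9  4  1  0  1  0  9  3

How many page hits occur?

6

8: fault, frames (8)
1: fault, frames (8 1)
6: fault, evict 1, frames (8 6)
8: hit
1: fault, evict 6, frames (8 1)
0: fault, evict 8, frames (1 0)
9: fault, evict 1, frames (0 9)
0: hit
4: fault, evict 9, frames (0 4)
0: hit
9: fault, evict 0, frames (4 9)
4: hit
1: fault, evict 4, frames (9 1)
0: fault, evict 9, frames (1 0)
1: hit
0: hit
9: fault, evict 0, frames (1 9)
3: fault, evict 9, frames (1 3)
Hits: 6.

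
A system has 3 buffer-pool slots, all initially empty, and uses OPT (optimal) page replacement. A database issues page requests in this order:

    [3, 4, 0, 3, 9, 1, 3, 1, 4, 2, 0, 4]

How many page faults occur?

7

3: fault, frames {3}
4: fault, frames {3,4}
0: fault, frames {3,4,0}
3: hit
9: fault, evict 0, frames {3,4,9}
1: fault, evict 9, frames {3,4,1}
3: hit
1: hit
4: hit
2: fault, evict 1, frames {3,4,2}
0: fault, evict 2, frames {3,4,0}
4: hit
Page faults: 7.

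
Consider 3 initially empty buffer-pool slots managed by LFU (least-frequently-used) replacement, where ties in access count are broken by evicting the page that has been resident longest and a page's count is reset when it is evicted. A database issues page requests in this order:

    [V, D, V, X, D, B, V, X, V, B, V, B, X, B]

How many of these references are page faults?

7

V → miss, frames {V}
D → miss, frames {V,D}
V → hit
X → miss, frames {V,D,X}
D → hit
B → miss, evict X, frames {V,D,B}
V → hit
X → miss, evict B, frames {V,D,X}
V → hit
B → miss, evict X, frames {V,D,B}
V → hit
B → hit
X → miss, evict D, frames {V,B,X}
B → hit
Page faults: 7.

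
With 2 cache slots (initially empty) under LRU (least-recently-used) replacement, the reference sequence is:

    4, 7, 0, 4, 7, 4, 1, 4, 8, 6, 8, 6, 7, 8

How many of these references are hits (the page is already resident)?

4: miss, frames {4}
7: miss, frames {4,7}
0: miss, evict 4, frames {7,0}
4: miss, evict 7, frames {0,4}
7: miss, evict 0, frames {4,7}
4: hit
1: miss, evict 7, frames {4,1}
4: hit
8: miss, evict 1, frames {4,8}
6: miss, evict 4, frames {8,6}
8: hit
6: hit
7: miss, evict 8, frames {6,7}
8: miss, evict 6, frames {7,8}
Hits: 4.

4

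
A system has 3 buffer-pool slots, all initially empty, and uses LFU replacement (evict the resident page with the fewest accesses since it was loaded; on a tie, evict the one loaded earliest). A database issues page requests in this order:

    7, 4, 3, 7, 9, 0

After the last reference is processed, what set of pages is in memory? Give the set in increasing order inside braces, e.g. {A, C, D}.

7 → fault, frames {7}
4 → fault, frames {7,4}
3 → fault, frames {7,4,3}
7 → hit
9 → fault, evict 4, frames {7,3,9}
0 → fault, evict 3, frames {7,9,0}

{0, 7, 9}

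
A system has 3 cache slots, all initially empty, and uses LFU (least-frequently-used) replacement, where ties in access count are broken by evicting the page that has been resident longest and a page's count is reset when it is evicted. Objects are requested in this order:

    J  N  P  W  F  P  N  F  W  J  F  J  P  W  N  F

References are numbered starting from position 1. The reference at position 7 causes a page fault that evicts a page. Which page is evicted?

W

pos 1: J → miss, frames [J]
pos 2: N → miss, frames [J, N]
pos 3: P → miss, frames [J, N, P]
pos 4: W → miss, evict J, frames [N, P, W]
pos 5: F → miss, evict N, frames [P, W, F]
pos 6: P → hit
pos 7: N → miss, evict W, frames [P, F, N]
At position 7, page W is evicted.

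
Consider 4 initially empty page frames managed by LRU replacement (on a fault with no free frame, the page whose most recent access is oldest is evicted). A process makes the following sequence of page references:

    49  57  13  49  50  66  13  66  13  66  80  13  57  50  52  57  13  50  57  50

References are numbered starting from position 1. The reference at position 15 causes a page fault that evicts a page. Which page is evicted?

pos 1: 49 → miss, frames [49]
pos 2: 57 → miss, frames [49, 57]
pos 3: 13 → miss, frames [49, 57, 13]
pos 4: 49 → hit
pos 5: 50 → miss, frames [57, 13, 49, 50]
pos 6: 66 → miss, evict 57, frames [13, 49, 50, 66]
pos 7: 13 → hit
pos 8: 66 → hit
pos 9: 13 → hit
pos 10: 66 → hit
pos 11: 80 → miss, evict 49, frames [50, 13, 66, 80]
pos 12: 13 → hit
pos 13: 57 → miss, evict 50, frames [66, 80, 13, 57]
pos 14: 50 → miss, evict 66, frames [80, 13, 57, 50]
pos 15: 52 → miss, evict 80, frames [13, 57, 50, 52]
At position 15, page 80 is evicted.

80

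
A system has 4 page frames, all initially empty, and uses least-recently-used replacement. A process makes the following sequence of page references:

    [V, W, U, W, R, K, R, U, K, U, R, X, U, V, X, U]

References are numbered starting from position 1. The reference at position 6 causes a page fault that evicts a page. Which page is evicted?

V

pos 1: V → miss, frames (V)
pos 2: W → miss, frames (V W)
pos 3: U → miss, frames (V W U)
pos 4: W → hit
pos 5: R → miss, frames (V U W R)
pos 6: K → miss, evict V, frames (U W R K)
At position 6, page V is evicted.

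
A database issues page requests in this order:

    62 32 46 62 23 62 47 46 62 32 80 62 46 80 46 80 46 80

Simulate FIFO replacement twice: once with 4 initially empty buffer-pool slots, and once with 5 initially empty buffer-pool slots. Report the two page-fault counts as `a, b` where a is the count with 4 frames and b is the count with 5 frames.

9, 7

4 frames: F F F . F . F . F F F . F . . . . . → 9 faults.
5 frames: F F F . F . F . . . F F . . . . . . → 7 faults.
7 < 9: adding a frame reduced faults, as is typical.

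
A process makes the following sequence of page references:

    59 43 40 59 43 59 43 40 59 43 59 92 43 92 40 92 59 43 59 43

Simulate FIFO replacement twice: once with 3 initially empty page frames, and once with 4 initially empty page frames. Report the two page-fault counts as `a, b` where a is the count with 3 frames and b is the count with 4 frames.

3 frames: F F F . . . . . . . . F . . . . F F . . → 6 faults.
4 frames: F F F . . . . . . . . F . . . . . . . . → 4 faults.
4 < 6: adding a frame reduced faults, as is typical.

6, 4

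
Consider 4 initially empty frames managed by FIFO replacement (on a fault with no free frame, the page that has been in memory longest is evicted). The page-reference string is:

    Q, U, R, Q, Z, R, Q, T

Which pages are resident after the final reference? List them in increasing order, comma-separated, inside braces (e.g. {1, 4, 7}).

{R, T, U, Z}

Q: miss, frames {Q}
U: miss, frames {Q,U}
R: miss, frames {Q,U,R}
Q: hit
Z: miss, frames {Q,U,R,Z}
R: hit
Q: hit
T: miss, evict Q, frames {U,R,Z,T}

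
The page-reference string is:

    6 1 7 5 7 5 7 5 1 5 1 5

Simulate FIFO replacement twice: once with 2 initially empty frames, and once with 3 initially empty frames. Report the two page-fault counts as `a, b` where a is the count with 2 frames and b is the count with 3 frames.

5, 4

2 frames: F F F F . . . . F . . . → 5 faults.
3 frames: F F F F . . . . . . . . → 4 faults.
4 < 5: adding a frame reduced faults, as is typical.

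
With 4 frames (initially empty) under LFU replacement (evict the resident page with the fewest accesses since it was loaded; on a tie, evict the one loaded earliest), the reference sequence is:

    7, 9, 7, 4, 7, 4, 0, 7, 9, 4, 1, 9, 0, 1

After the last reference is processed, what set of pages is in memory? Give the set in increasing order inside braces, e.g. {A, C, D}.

{1, 4, 7, 9}

7 → miss, frames {7}
9 → miss, frames {7,9}
7 → hit
4 → miss, frames {7,9,4}
7 → hit
4 → hit
0 → miss, frames {7,9,4,0}
7 → hit
9 → hit
4 → hit
1 → miss, evict 0, frames {7,9,4,1}
9 → hit
0 → miss, evict 1, frames {7,9,4,0}
1 → miss, evict 0, frames {7,9,4,1}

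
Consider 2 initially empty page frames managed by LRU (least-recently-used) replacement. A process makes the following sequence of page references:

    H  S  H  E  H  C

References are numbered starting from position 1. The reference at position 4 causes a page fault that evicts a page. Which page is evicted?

S

pos 1: H → fault, frames {H}
pos 2: S → fault, frames {H,S}
pos 3: H → hit
pos 4: E → fault, evict S, frames {H,E}
At position 4, page S is evicted.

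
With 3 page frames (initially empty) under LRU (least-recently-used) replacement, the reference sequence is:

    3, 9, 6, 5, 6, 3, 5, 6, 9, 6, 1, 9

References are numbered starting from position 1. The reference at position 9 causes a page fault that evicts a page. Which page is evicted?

3

pos 1: 3: fault, frames (3)
pos 2: 9: fault, frames (3 9)
pos 3: 6: fault, frames (3 9 6)
pos 4: 5: fault, evict 3, frames (9 6 5)
pos 5: 6: hit
pos 6: 3: fault, evict 9, frames (5 6 3)
pos 7: 5: hit
pos 8: 6: hit
pos 9: 9: fault, evict 3, frames (5 6 9)
At position 9, page 3 is evicted.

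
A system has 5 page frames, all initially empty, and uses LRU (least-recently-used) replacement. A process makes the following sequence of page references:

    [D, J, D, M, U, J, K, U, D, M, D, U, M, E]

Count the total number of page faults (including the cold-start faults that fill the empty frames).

D → miss, frames (D)
J → miss, frames (D J)
D → hit
M → miss, frames (J D M)
U → miss, frames (J D M U)
J → hit
K → miss, frames (D M U J K)
U → hit
D → hit
M → hit
D → hit
U → hit
M → hit
E → miss, evict J, frames (K D U M E)
Page faults: 6.

6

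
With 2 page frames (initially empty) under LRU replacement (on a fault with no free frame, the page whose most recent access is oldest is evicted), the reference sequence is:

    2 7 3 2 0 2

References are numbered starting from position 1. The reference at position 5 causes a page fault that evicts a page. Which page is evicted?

3

pos 1: 2 → miss, frames [2]
pos 2: 7 → miss, frames [2, 7]
pos 3: 3 → miss, evict 2, frames [7, 3]
pos 4: 2 → miss, evict 7, frames [3, 2]
pos 5: 0 → miss, evict 3, frames [2, 0]
At position 5, page 3 is evicted.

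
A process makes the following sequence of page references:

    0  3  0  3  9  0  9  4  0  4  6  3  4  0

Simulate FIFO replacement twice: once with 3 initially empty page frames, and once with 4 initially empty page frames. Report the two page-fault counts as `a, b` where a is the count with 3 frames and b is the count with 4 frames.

9, 6

3 frames: F F . . F . . F F . F F F F → 9 faults.
4 frames: F F . . F . . F . . F . . F → 6 faults.
6 < 9: adding a frame reduced faults, as is typical.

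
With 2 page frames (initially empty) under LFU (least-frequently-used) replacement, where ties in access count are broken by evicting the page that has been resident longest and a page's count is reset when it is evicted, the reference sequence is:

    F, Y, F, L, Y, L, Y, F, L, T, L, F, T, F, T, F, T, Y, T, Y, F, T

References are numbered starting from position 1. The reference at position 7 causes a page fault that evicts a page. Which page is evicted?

L

pos 1: F → miss, frames (F)
pos 2: Y → miss, frames (F Y)
pos 3: F → hit
pos 4: L → miss, evict Y, frames (F L)
pos 5: Y → miss, evict L, frames (F Y)
pos 6: L → miss, evict Y, frames (F L)
pos 7: Y → miss, evict L, frames (F Y)
At position 7, page L is evicted.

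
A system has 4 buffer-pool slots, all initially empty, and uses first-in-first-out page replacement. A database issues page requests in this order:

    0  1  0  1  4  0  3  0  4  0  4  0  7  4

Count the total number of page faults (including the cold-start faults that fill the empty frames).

0 → miss, frames [0]
1 → miss, frames [0, 1]
0 → hit
1 → hit
4 → miss, frames [0, 1, 4]
0 → hit
3 → miss, frames [0, 1, 4, 3]
0 → hit
4 → hit
0 → hit
4 → hit
0 → hit
7 → miss, evict 0, frames [1, 4, 3, 7]
4 → hit
Page faults: 5.

5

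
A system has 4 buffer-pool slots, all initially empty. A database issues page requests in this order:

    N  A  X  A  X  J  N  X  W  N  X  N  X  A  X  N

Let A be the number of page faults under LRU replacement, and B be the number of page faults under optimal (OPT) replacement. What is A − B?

1

Under LRU: F F F . . F . . F . . . . F . . → 6 faults.
Under OPT: F F F . . F . . F . . . . . . . → 5 faults.
A − B = 6 − 5 = 1.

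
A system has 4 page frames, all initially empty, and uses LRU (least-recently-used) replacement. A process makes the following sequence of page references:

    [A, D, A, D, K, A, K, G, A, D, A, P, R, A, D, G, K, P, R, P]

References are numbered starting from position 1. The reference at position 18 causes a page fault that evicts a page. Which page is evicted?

pos 1: A: fault, frames {A}
pos 2: D: fault, frames {A,D}
pos 3: A: hit
pos 4: D: hit
pos 5: K: fault, frames {A,D,K}
pos 6: A: hit
pos 7: K: hit
pos 8: G: fault, frames {D,A,K,G}
pos 9: A: hit
pos 10: D: hit
pos 11: A: hit
pos 12: P: fault, evict K, frames {G,D,A,P}
pos 13: R: fault, evict G, frames {D,A,P,R}
pos 14: A: hit
pos 15: D: hit
pos 16: G: fault, evict P, frames {R,A,D,G}
pos 17: K: fault, evict R, frames {A,D,G,K}
pos 18: P: fault, evict A, frames {D,G,K,P}
At position 18, page A is evicted.

A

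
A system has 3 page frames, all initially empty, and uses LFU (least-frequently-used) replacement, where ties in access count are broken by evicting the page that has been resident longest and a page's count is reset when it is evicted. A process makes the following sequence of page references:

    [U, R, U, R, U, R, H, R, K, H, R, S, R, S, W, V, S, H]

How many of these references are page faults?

10

U: fault, frames [U]
R: fault, frames [U, R]
U: hit
R: hit
U: hit
R: hit
H: fault, frames [U, R, H]
R: hit
K: fault, evict H, frames [U, R, K]
H: fault, evict K, frames [U, R, H]
R: hit
S: fault, evict H, frames [U, R, S]
R: hit
S: hit
W: fault, evict S, frames [U, R, W]
V: fault, evict W, frames [U, R, V]
S: fault, evict V, frames [U, R, S]
H: fault, evict S, frames [U, R, H]
Page faults: 10.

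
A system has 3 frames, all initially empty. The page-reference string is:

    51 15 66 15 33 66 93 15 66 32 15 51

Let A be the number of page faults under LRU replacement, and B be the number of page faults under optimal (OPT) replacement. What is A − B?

1

Under LRU: F F F . F . F F . F . F → 8 faults.
Under OPT: F F F . F . F . . F . F → 7 faults.
A − B = 8 − 7 = 1.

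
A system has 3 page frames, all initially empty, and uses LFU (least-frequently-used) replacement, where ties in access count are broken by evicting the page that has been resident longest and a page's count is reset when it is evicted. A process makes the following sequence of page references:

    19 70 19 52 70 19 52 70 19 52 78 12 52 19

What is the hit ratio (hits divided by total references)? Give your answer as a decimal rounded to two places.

19 → miss, frames {19}
70 → miss, frames {19,70}
19 → hit
52 → miss, frames {19,70,52}
70 → hit
19 → hit
52 → hit
70 → hit
19 → hit
52 → hit
78 → miss, evict 70, frames {19,52,78}
12 → miss, evict 78, frames {19,52,12}
52 → hit
19 → hit
Hits: 9 of 14 references → 9/14 = 0.6429.

0.64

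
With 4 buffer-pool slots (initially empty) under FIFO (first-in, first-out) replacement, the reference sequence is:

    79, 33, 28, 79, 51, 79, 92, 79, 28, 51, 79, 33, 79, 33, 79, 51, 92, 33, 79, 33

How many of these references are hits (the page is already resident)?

79: fault, frames (79)
33: fault, frames (79 33)
28: fault, frames (79 33 28)
79: hit
51: fault, frames (79 33 28 51)
79: hit
92: fault, evict 79, frames (33 28 51 92)
79: fault, evict 33, frames (28 51 92 79)
28: hit
51: hit
79: hit
33: fault, evict 28, frames (51 92 79 33)
79: hit
33: hit
79: hit
51: hit
92: hit
33: hit
79: hit
33: hit
Hits: 13.

13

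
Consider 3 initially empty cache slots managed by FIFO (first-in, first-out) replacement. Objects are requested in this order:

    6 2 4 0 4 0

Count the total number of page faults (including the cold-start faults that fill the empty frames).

6 -> fault, frames {6}
2 -> fault, frames {6,2}
4 -> fault, frames {6,2,4}
0 -> fault, evict 6, frames {2,4,0}
4 -> hit
0 -> hit
Page faults: 4.

4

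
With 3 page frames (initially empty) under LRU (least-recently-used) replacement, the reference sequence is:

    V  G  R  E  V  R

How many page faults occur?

5

V → miss, frames (V)
G → miss, frames (V G)
R → miss, frames (V G R)
E → miss, evict V, frames (G R E)
V → miss, evict G, frames (R E V)
R → hit
Page faults: 5.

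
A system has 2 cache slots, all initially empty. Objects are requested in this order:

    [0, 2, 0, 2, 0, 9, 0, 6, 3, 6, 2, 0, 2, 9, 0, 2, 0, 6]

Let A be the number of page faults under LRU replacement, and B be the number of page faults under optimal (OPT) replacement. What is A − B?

1

Under LRU: F F . . . F . F F . F F . F F F . F → 11 faults.
Under OPT: F F . . . F . F F . F F . F . F . F → 10 faults.
A − B = 11 − 10 = 1.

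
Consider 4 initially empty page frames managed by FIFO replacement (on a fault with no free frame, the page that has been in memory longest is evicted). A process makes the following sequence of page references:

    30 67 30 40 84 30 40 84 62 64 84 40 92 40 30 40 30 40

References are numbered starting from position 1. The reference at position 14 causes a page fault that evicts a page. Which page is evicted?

84

pos 1: 30 -> fault, frames {30}
pos 2: 67 -> fault, frames {30,67}
pos 3: 30 -> hit
pos 4: 40 -> fault, frames {30,67,40}
pos 5: 84 -> fault, frames {30,67,40,84}
pos 6: 30 -> hit
pos 7: 40 -> hit
pos 8: 84 -> hit
pos 9: 62 -> fault, evict 30, frames {67,40,84,62}
pos 10: 64 -> fault, evict 67, frames {40,84,62,64}
pos 11: 84 -> hit
pos 12: 40 -> hit
pos 13: 92 -> fault, evict 40, frames {84,62,64,92}
pos 14: 40 -> fault, evict 84, frames {62,64,92,40}
At position 14, page 84 is evicted.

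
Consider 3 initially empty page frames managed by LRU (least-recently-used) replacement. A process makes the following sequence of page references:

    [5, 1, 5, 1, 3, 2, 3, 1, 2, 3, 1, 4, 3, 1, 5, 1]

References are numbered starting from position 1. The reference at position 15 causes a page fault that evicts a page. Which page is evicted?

4

pos 1: 5: fault, frames (5)
pos 2: 1: fault, frames (5 1)
pos 3: 5: hit
pos 4: 1: hit
pos 5: 3: fault, frames (5 1 3)
pos 6: 2: fault, evict 5, frames (1 3 2)
pos 7: 3: hit
pos 8: 1: hit
pos 9: 2: hit
pos 10: 3: hit
pos 11: 1: hit
pos 12: 4: fault, evict 2, frames (3 1 4)
pos 13: 3: hit
pos 14: 1: hit
pos 15: 5: fault, evict 4, frames (3 1 5)
At position 15, page 4 is evicted.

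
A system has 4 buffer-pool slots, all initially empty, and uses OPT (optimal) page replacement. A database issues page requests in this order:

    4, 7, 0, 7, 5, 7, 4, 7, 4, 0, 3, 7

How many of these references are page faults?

4 -> fault, frames (4)
7 -> fault, frames (4 7)
0 -> fault, frames (4 7 0)
7 -> hit
5 -> fault, frames (4 7 0 5)
7 -> hit
4 -> hit
7 -> hit
4 -> hit
0 -> hit
3 -> fault, evict 5, frames (4 7 0 3)
7 -> hit
Page faults: 5.

5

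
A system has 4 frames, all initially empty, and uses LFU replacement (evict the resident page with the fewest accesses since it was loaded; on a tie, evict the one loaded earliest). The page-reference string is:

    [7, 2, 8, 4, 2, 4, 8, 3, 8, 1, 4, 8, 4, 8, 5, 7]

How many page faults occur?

7 → fault, frames {7}
2 → fault, frames {7,2}
8 → fault, frames {7,2,8}
4 → fault, frames {7,2,8,4}
2 → hit
4 → hit
8 → hit
3 → fault, evict 7, frames {2,8,4,3}
8 → hit
1 → fault, evict 3, frames {2,8,4,1}
4 → hit
8 → hit
4 → hit
8 → hit
5 → fault, evict 1, frames {2,8,4,5}
7 → fault, evict 5, frames {2,8,4,7}
Page faults: 8.

8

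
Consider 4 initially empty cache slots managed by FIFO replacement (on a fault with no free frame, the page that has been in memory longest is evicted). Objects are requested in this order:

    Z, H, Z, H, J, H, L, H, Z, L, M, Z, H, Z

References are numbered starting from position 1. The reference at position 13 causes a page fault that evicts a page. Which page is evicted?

pos 1: Z -> miss, frames {Z}
pos 2: H -> miss, frames {Z,H}
pos 3: Z -> hit
pos 4: H -> hit
pos 5: J -> miss, frames {Z,H,J}
pos 6: H -> hit
pos 7: L -> miss, frames {Z,H,J,L}
pos 8: H -> hit
pos 9: Z -> hit
pos 10: L -> hit
pos 11: M -> miss, evict Z, frames {H,J,L,M}
pos 12: Z -> miss, evict H, frames {J,L,M,Z}
pos 13: H -> miss, evict J, frames {L,M,Z,H}
At position 13, page J is evicted.

J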